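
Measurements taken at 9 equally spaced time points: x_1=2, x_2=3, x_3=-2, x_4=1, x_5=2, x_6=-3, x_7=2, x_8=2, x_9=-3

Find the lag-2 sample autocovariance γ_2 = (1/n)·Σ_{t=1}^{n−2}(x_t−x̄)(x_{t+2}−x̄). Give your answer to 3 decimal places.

Mean x̄ = (2 + 3 − 2 + 1 + 2 − 3 + 2 + 2 − 3)/9 = 0.4444
Σ_{t=1}^{7}(x_t−x̄)(x_{t+2}−x̄) = -16.3951
γ_2 = -16.3951 / 9 = -1.822

-1.822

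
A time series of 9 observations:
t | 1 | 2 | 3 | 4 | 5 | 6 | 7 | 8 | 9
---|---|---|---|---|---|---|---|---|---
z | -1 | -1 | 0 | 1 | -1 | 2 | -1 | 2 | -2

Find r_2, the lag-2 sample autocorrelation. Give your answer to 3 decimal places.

0.479

Mean z̄ = (-1 − 1 + 0 + 1 − 1 + 2 − 1 + 2 − 2)/9 = -0.1111
Numerator Σ_{t=1}^{7}(z_t−z̄)(z_{t+2}−z̄) = 8.0864
Denominator Σ(z_t−z̄)² = 16.8889
r_2 = 8.0864 / 16.8889 = 0.479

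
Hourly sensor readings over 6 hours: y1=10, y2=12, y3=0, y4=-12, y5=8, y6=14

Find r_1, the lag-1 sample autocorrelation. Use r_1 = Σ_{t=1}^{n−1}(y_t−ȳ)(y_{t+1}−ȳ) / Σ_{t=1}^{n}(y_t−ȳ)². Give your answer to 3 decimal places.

0.136

Mean ȳ = (10 + 12 + 0 − 12 + 8 + 14)/6 = 5.3333
Σ(y_t−ȳ)(y_{t+1}−ȳ) = (31.1111) + (-35.5556) + (92.4444) + (-46.2222) + (23.1111) = 64.8889
Denominator Σ(y_t−ȳ)² = 477.3333
r_1 = 64.8889 / 477.3333 = 0.136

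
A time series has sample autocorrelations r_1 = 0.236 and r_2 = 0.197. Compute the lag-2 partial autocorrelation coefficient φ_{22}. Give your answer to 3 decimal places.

φ_{22} = (r_2 − r_1²) / (1 − r_1²)
r_1² = (0.236)² = 0.055696
Numerator = 0.197 − 0.0557 = 0.1413; denominator = 1 − 0.0557 = 0.9443
φ_{22} = 0.1413 / 0.9443 = 0.150

0.150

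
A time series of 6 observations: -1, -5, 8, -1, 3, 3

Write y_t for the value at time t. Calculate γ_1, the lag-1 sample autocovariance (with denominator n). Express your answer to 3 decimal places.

-7.366

Mean ȳ = (-1 − 5 + 8 − 1 + 3 + 3)/6 = 1.1667
Deviations: -2.1667, -6.1667, 6.8333, -2.1667, 1.8333, 1.8333
Σ_{t=1}^{5}(y_t−ȳ)(y_{t+1}−ȳ) = -44.1944
γ_1 = -44.1944 / 6 = -7.366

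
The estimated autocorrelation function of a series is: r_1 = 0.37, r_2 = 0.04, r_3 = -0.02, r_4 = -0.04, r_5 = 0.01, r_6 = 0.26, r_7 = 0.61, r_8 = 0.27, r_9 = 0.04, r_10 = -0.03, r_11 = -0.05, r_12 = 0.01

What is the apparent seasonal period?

The largest autocorrelation is r_7 = 0.61; the remaining lags stay at or below 0.37. The elevated value at lag 1 (0.37), dropping to 0.04 at lag 2, reflects decaying short-term dependence rather than seasonality.
The dominant spike at lag 7 indicates a seasonal period of 7.

7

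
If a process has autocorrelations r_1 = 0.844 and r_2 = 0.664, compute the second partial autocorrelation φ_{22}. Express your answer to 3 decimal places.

φ_{22} = (r_2 − r_1²) / (1 − r_1²)
r_1² = (0.844)² = 0.712336
Numerator = 0.664 − 0.7123 = -0.0483; denominator = 1 − 0.7123 = 0.2877
φ_{22} = -0.0483 / 0.2877 = -0.168

-0.168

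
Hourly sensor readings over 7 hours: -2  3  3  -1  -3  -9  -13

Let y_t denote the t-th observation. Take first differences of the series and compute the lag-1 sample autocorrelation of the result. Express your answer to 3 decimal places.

0.243

First differences Δy: 5, 0, -4, -2, -6, -4
Mean of differences = -1.8333
Numerator Σ(Δy_t−Δȳ)(Δy_{t+1}−Δȳ) = 18.6389
Denominator Σ(Δy_t−Δȳ)² = 76.8333
r_1(Δy) = 18.6389 / 76.8333 = 0.243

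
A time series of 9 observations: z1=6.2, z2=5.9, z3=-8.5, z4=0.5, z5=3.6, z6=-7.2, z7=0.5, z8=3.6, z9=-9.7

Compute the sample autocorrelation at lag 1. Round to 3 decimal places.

Mean z̄ = (6.2 + 5.9 − 8.5 + 0.5 + 3.6 − 7.2 + 0.5 + 3.6 − 9.7)/9 = -0.5667
Numerator Σ_{t=1}^{8}(z_t−z̄)(z_{t+1}−z̄) = -79.8878
Denominator Σ(z_t−z̄)² = 314.9600
r_1 = -79.8878 / 314.9600 = -0.254

-0.254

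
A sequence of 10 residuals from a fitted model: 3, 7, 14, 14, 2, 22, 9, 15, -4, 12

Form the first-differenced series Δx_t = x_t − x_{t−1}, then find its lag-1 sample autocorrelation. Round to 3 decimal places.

First differences Δx: 4, 7, 0, -12, 20, -13, 6, -19, 16
Mean of differences = 1.0000
Numerator Σ(Δx_t−Δx̄)(Δx_{t+1}−Δx̄) = -958.0000
Denominator Σ(Δx_t−Δx̄)² = 1422.0000
r_1(Δx) = -958.0000 / 1422.0000 = -0.674

-0.674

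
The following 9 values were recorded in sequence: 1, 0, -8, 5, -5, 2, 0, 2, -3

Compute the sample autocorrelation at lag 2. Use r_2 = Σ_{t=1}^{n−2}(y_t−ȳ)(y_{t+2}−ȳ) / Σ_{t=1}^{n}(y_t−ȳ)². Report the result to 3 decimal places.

0.321

Mean ȳ = (1 + 0 − 8 + 5 − 5 + 2 + 0 + 2 − 3)/9 = -0.6667
Numerator Σ_{t=1}^{7}(y_t−ȳ)(y_{t+2}−ȳ) = 41.1111
Denominator Σ(y_t−ȳ)² = 128.0000
r_2 = 41.1111 / 128.0000 = 0.321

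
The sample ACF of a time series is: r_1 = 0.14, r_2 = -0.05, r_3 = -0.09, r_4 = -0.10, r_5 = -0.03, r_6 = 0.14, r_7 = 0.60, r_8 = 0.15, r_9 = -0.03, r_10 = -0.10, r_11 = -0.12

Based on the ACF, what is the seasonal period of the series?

7

The largest autocorrelation is r_7 = 0.60; the remaining lags stay at or below 0.15.
The dominant spike at lag 7 indicates a seasonal period of 7.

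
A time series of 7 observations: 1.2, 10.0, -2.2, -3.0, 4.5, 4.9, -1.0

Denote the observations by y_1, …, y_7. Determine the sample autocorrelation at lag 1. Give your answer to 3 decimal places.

Mean ȳ = (1.2 + 10.0 − 2.2 − 3.0 + 4.5 + 4.9 − 1.0)/7 = 2.0571
Deviations from mean: -0.8571, 7.9429, -4.2571, -5.0571, 2.4429, 2.8429, -3.0571
Σ(y_t−ȳ)(y_{t+1}−ȳ) = (-6.8082) + (-33.8139) + (21.5290) + (-12.3539) + (6.9447) + (-8.6910) = -33.1933
Denominator Σ(y_t−ȳ)² = 130.9171
r_1 = -33.1933 / 130.9171 = -0.254

-0.254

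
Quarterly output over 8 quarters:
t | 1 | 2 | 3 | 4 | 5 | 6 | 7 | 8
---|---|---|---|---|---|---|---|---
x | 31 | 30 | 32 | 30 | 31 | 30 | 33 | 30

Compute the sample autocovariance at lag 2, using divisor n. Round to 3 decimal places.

Mean x̄ = (31 + 30 + 32 + 30 + 31 + 30 + 33 + 30)/8 = 30.8750
Σ_{t=1}^{6}(x_t−x̄)(x_{t+2}−x̄) = 2.8438
γ_2 = 2.8438 / 8 = 0.355

0.355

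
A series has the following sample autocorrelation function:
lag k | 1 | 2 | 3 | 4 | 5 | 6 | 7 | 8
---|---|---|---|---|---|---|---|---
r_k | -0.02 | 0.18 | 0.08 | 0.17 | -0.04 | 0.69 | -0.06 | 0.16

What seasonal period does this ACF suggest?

6

The largest autocorrelation is r_6 = 0.69; the remaining lags stay at or below 0.18.
The dominant spike at lag 6 indicates a seasonal period of 6.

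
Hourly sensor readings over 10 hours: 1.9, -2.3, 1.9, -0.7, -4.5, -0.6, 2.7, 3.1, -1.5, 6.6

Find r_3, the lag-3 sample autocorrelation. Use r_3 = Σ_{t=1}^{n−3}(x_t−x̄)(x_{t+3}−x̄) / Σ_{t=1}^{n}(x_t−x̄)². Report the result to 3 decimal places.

0.125

Mean x̄ = (1.9 − 2.3 + 1.9 − 0.7 − 4.5 − 0.6 + 2.7 + 3.1 − 1.5 + 6.6)/10 = 0.6600
Σ(x_t−x̄)(x_{t+3}−x̄) = (-1.6864) + (15.2736) + (-1.5624) + (-2.7744) + (-12.5904) + (2.7216) + (12.1176) = 11.4992
Denominator Σ(x_t−x̄)² = 91.9640
r_3 = 11.4992 / 91.9640 = 0.125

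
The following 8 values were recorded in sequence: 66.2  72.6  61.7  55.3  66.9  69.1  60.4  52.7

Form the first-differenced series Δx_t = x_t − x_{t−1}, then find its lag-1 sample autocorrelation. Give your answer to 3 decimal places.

First differences Δx: 6.4, -10.9, -6.4, 11.6, 2.2, -8.7, -7.7
Mean of differences = -1.9286
Numerator Σ(Δx_t−Δx̄)(Δx_{t+1}−Δx̄) = -28.1180
Denominator Σ(Δx_t−Δx̄)² = 449.0743
r_1(Δx) = -28.1180 / 449.0743 = -0.063

-0.063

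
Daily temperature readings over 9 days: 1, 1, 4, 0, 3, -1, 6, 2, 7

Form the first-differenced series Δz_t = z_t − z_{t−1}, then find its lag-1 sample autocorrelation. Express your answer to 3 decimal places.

First differences Δz: 0, 3, -4, 3, -4, 7, -4, 5
Mean of differences = 0.7500
Numerator Σ(Δz_t−Δz̄)(Δz_{t+1}−Δz̄) = -113.3125
Denominator Σ(Δz_t−Δz̄)² = 135.5000
r_1(Δz) = -113.3125 / 135.5000 = -0.836

-0.836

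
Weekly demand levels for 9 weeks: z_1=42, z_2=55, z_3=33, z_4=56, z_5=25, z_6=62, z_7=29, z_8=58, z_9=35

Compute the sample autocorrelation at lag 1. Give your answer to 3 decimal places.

-0.919

Mean z̄ = (42 + 55 + 33 + 56 + 25 + 62 + 29 + 58 + 35)/9 = 43.8889
Numerator Σ_{t=1}^{8}(z_t−z̄)(z_{t+1}−z̄) = -1449.9012
Denominator Σ(z_t−z̄)² = 1576.8889
r_1 = -1449.9012 / 1576.8889 = -0.919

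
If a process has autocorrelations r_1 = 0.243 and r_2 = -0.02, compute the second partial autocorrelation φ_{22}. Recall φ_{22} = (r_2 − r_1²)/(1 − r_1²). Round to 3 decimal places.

φ_{22} = (r_2 − r_1²) / (1 − r_1²)
r_1² = (0.243)² = 0.059049
Numerator = -0.02 − 0.0590 = -0.0790; denominator = 1 − 0.0590 = 0.9410
φ_{22} = -0.0790 / 0.9410 = -0.084

-0.084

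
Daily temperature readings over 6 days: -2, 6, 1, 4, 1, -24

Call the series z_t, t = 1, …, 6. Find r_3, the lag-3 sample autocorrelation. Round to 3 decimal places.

Mean z̄ = (-2 + 6 + 1 + 4 + 1 − 24)/6 = -2.3333
Σ(z_t−z̄)(z_{t+3}−z̄) = (2.1111) + (27.7778) + (-72.2222) = -42.3333
Denominator Σ(z_t−z̄)² = 601.3333
r_3 = -42.3333 / 601.3333 = -0.070

-0.070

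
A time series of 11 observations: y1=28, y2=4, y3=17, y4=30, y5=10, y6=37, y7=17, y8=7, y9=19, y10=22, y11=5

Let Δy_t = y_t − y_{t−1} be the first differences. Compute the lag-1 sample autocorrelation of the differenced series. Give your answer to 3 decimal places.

-0.471

First differences Δy: -24, 13, 13, -20, 27, -20, -10, 12, 3, -17
Mean of differences = -2.3000
Numerator Σ(Δy_t−Δȳ)(Δy_{t+1}−Δȳ) = -1381.8900
Denominator Σ(Δy_t−Δȳ)² = 2932.1000
r_1(Δy) = -1381.8900 / 2932.1000 = -0.471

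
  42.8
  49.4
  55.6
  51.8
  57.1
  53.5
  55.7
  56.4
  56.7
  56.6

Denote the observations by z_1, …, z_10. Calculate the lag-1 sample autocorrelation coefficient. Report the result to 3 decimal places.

Mean z̄ = (42.8 + 49.4 + 55.6 + 51.8 + 57.1 + 53.5 + 55.7 + 56.4 + 56.7 + 56.6)/10 = 53.5600
Numerator Σ_{t=1}^{9}(z_t−z̄)(z_{t+1}−z̄) = 50.6544
Denominator Σ(z_t−z̄)² = 184.6240
r_1 = 50.6544 / 184.6240 = 0.274

0.274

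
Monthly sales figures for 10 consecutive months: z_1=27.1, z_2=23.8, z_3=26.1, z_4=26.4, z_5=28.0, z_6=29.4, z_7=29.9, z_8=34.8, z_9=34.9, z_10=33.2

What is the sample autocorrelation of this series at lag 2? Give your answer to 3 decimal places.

0.388

Mean z̄ = (27.1 + 23.8 + 26.1 + 26.4 + 28.0 + 29.4 + 29.9 + 34.8 + 34.9 + 33.2)/10 = 29.3600
Numerator Σ_{t=1}^{8}(z_t−z̄)(z_{t+2}−z̄) = 51.5048
Denominator Σ(z_t−z̄)² = 132.5840
r_2 = 51.5048 / 132.5840 = 0.388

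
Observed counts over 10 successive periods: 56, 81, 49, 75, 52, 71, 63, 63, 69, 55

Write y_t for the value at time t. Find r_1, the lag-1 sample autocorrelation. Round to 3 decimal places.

Mean ȳ = (56 + 81 + 49 + 75 + 52 + 71 + 63 + 63 + 69 + 55)/10 = 63.4000
Numerator Σ_{t=1}^{9}(y_t−ȳ)(y_{t+1}−ȳ) = -821.7600
Denominator Σ(y_t−ȳ)² = 996.4000
r_1 = -821.7600 / 996.4000 = -0.825

-0.825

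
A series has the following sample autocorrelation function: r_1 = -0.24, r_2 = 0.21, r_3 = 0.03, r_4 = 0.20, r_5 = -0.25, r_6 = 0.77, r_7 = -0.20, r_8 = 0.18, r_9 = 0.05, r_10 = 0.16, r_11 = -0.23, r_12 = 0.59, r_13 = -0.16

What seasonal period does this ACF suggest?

The largest autocorrelation is r_6 = 0.77, with a weaker echo at lag 12 (0.59); the remaining lags stay at or below 0.21.
The dominant spike at lag 6 indicates a seasonal period of 6.

6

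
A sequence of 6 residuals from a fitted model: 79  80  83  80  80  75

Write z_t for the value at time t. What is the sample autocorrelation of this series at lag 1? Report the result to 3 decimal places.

Mean z̄ = (79 + 80 + 83 + 80 + 80 + 75)/6 = 79.5000
Deviations from mean: -0.5000, 0.5000, 3.5000, 0.5000, 0.5000, -4.5000
Numerator Σ_{t=1}^{5}(z_t−z̄)(z_{t+1}−z̄) = 1.2500
Denominator Σ(z_t−z̄)² = 33.5000
r_1 = 1.2500 / 33.5000 = 0.037

0.037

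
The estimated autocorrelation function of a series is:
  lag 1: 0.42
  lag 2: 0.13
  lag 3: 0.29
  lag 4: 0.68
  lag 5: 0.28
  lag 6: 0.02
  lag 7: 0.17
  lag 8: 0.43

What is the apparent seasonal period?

The largest autocorrelation is r_4 = 0.68, with a weaker echo at lag 8 (0.43); the remaining lags stay at or below 0.42. The elevated value at lag 1 (0.42), dropping to 0.13 at lag 2, reflects decaying short-term dependence rather than seasonality.
The dominant spike at lag 4 indicates a seasonal period of 4.

4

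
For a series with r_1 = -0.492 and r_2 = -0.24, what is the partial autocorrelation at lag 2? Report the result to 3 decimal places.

φ_{22} = (r_2 − r_1²) / (1 − r_1²)
r_1² = (-0.492)² = 0.242064
Numerator = -0.24 − 0.2421 = -0.4821; denominator = 1 − 0.2421 = 0.7579
φ_{22} = -0.4821 / 0.7579 = -0.636

-0.636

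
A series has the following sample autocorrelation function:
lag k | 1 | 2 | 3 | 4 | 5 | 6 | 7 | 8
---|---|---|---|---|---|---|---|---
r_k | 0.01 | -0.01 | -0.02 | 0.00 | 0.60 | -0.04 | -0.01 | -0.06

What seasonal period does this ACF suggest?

The largest autocorrelation is r_5 = 0.60; the remaining lags stay at or below 0.01.
The dominant spike at lag 5 indicates a seasonal period of 5.

5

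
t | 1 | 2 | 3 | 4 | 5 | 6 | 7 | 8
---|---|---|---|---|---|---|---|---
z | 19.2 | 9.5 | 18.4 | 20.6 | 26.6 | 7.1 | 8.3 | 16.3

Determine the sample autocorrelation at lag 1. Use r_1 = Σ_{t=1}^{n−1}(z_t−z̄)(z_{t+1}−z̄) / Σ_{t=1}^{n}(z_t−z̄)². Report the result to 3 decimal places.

-0.019

Mean z̄ = (19.2 + 9.5 + 18.4 + 20.6 + 26.6 + 7.1 + 8.3 + 16.3)/8 = 15.7500
Deviations from mean: 3.4500, -6.2500, 2.6500, 4.8500, 10.8500, -8.6500, -7.4500, 0.5500
Σ(z_t−z̄)(z_{t+1}−z̄) = (-21.5625) + (-16.5625) + (12.8525) + (52.6225) + (-93.8525) + (64.4425) + (-4.0975) = -6.1575
Denominator Σ(z_t−z̄)² = 329.8600
r_1 = -6.1575 / 329.8600 = -0.019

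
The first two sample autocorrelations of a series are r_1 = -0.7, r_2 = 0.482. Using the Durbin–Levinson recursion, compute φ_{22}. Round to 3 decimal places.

φ_{22} = (r_2 − r_1²) / (1 − r_1²)
r_1² = (-0.7)² = 0.49
Numerator = 0.482 − 0.4900 = -0.0080; denominator = 1 − 0.4900 = 0.5100
φ_{22} = -0.0080 / 0.5100 = -0.016

-0.016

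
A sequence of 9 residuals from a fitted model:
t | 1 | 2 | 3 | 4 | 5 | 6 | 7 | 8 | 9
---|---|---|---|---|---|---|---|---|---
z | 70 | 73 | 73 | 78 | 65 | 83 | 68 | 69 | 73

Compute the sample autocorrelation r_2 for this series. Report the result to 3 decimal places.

Mean z̄ = (70 + 73 + 73 + 78 + 65 + 83 + 68 + 69 + 73)/9 = 72.4444
Σ(z_t−z̄)(z_{t+2}−z̄) = (-1.3580) + (3.0864) + (-4.1358) + (58.6420) + (33.0864) + (-36.3580) + (-2.4691) = 50.4938
Denominator Σ(z_t−z̄)² = 236.2222
r_2 = 50.4938 / 236.2222 = 0.214

0.214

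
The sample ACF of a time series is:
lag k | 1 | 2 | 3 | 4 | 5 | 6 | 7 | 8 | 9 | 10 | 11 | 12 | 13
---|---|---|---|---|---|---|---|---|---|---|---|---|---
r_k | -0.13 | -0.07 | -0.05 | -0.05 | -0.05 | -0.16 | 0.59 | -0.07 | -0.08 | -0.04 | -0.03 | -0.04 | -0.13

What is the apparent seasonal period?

7

The largest autocorrelation is r_7 = 0.59; the remaining lags stay at or below -0.03.
The dominant spike at lag 7 indicates a seasonal period of 7.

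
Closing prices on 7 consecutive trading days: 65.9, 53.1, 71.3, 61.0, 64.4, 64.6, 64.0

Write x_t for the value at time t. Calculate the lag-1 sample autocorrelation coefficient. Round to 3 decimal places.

-0.690

Mean x̄ = (65.9 + 53.1 + 71.3 + 61.0 + 64.4 + 64.6 + 64.0)/7 = 63.4714
Deviations from mean: 2.4286, -10.3714, 7.8286, -2.4714, 0.9286, 1.1286, 0.5286
Numerator Σ_{t=1}^{6}(x_t−x̄)(x_{t+1}−x̄) = -126.3794
Denominator Σ(x_t−x̄)² = 183.2743
r_1 = -126.3794 / 183.2743 = -0.690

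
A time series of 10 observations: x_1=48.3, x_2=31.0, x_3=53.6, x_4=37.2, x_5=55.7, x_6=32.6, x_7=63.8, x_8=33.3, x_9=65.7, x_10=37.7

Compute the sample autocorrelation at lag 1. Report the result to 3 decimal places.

Mean x̄ = (48.3 + 31.0 + 53.6 + 37.2 + 55.7 + 32.6 + 63.8 + 33.3 + 65.7 + 37.7)/10 = 45.8900
Numerator Σ_{t=1}^{9}(x_t−x̄)(x_{t+1}−x̄) = -1308.4731
Denominator Σ(x_t−x̄)² = 1574.1290
r_1 = -1308.4731 / 1574.1290 = -0.831

-0.831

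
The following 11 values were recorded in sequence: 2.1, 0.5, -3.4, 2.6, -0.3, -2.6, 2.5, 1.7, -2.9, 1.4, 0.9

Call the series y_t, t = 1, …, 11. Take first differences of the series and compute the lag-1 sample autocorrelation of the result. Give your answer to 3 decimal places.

-0.462

First differences Δy: -1.6, -3.9, 6.0, -2.9, -2.3, 5.1, -0.8, -4.6, 4.3, -0.5
Mean of differences = -0.1200
Numerator Σ(Δy_t−Δȳ)(Δy_{t+1}−Δȳ) = -61.8564
Denominator Σ(Δy_t−Δȳ)² = 133.8760
r_1(Δy) = -61.8564 / 133.8760 = -0.462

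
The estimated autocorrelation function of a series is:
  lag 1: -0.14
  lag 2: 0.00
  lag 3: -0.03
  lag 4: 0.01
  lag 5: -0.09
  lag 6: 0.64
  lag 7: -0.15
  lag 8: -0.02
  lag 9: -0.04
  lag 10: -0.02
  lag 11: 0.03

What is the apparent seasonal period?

The largest autocorrelation is r_6 = 0.64; the remaining lags stay at or below 0.03.
The dominant spike at lag 6 indicates a seasonal period of 6.

6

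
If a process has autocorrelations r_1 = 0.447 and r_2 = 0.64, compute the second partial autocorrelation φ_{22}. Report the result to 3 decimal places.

0.550

φ_{22} = (r_2 − r_1²) / (1 − r_1²)
r_1² = (0.447)² = 0.199809
Numerator = 0.64 − 0.1998 = 0.4402; denominator = 1 − 0.1998 = 0.8002
φ_{22} = 0.4402 / 0.8002 = 0.550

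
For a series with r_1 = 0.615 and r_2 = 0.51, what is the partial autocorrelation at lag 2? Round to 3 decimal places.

0.212

φ_{22} = (r_2 − r_1²) / (1 − r_1²)
r_1² = (0.615)² = 0.378225
Numerator = 0.51 − 0.3782 = 0.1318; denominator = 1 − 0.3782 = 0.6218
φ_{22} = 0.1318 / 0.6218 = 0.212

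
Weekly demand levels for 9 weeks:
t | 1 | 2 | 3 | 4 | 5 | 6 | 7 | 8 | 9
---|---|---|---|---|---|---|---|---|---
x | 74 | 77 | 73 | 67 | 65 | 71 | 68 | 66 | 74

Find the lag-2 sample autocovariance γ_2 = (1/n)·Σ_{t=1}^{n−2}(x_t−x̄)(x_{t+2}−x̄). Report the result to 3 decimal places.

Mean x̄ = (74 + 77 + 73 + 67 + 65 + 71 + 68 + 66 + 74)/9 = 70.5556
Σ_{t=1}^{7}(x_t−x̄)(x_{t+2}−x̄) = -26.2840
γ_2 = -26.2840 / 9 = -2.920

-2.920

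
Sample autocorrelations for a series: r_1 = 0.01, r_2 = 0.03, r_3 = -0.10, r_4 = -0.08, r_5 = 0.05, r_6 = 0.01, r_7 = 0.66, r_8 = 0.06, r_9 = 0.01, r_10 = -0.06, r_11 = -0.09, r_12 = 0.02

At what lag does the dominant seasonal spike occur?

7

The largest autocorrelation is r_7 = 0.66; the remaining lags stay at or below 0.06.
The dominant spike at lag 7 indicates a seasonal period of 7.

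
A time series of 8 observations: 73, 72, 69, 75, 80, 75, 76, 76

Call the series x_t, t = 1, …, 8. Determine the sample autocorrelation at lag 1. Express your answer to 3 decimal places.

Mean x̄ = (73 + 72 + 69 + 75 + 80 + 75 + 76 + 76)/8 = 74.5000
Deviations from mean: -1.5000, -2.5000, -5.5000, 0.5000, 5.5000, 0.5000, 1.5000, 1.5000
Σ(x_t−x̄)(x_{t+1}−x̄) = (3.7500) + (13.7500) + (-2.7500) + (2.7500) + (2.7500) + (0.7500) + (2.2500) = 23.2500
Denominator Σ(x_t−x̄)² = 74.0000
r_1 = 23.2500 / 74.0000 = 0.314

0.314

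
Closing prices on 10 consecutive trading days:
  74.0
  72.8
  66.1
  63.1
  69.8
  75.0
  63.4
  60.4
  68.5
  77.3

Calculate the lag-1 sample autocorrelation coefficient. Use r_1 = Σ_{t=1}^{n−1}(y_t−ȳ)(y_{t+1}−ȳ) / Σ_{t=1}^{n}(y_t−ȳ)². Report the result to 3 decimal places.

Mean ȳ = (74.0 + 72.8 + 66.1 + 63.1 + 69.8 + 75.0 + 63.4 + 60.4 + 68.5 + 77.3)/10 = 69.0400
Numerator Σ_{t=1}^{9}(y_t−ȳ)(y_{t+1}−ȳ) = 40.3944
Denominator Σ(y_t−ȳ)² = 293.7440
r_1 = 40.3944 / 293.7440 = 0.138

0.138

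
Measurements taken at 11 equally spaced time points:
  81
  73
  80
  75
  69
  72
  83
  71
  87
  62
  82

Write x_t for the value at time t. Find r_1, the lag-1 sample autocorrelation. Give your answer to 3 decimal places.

-0.650

Mean x̄ = (81 + 73 + 80 + 75 + 69 + 72 + 83 + 71 + 87 + 62 + 82)/11 = 75.9091
Numerator Σ_{t=1}^{10}(x_t−x̄)(x_{t+1}−x̄) = -353.0992
Denominator Σ(x_t−x̄)² = 542.9091
r_1 = -353.0992 / 542.9091 = -0.650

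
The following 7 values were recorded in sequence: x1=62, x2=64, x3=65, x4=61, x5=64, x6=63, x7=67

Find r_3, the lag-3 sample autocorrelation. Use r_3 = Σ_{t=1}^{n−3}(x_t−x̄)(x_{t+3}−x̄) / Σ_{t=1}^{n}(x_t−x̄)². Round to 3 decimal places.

-0.218

Mean x̄ = (62 + 64 + 65 + 61 + 64 + 63 + 67)/7 = 63.7143
Deviations from mean: -1.7143, 0.2857, 1.2857, -2.7143, 0.2857, -0.7143, 3.2857
Σ(x_t−x̄)(x_{t+3}−x̄) = (4.6531) + (0.0816) + (-0.9184) + (-8.9184) = -5.1020
Denominator Σ(x_t−x̄)² = 23.4286
r_3 = -5.1020 / 23.4286 = -0.218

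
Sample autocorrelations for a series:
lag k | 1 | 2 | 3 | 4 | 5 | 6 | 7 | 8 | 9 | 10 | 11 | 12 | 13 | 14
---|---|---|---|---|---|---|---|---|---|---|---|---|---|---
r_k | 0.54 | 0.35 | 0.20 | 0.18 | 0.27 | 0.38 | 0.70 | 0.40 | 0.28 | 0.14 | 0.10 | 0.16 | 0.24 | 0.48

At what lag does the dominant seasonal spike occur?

7

The largest autocorrelation is r_7 = 0.70; the remaining lags stay at or below 0.54. The elevated value at lag 1 (0.54), dropping to 0.35 at lag 2, reflects decaying short-term dependence rather than seasonality.
The dominant spike at lag 7 indicates a seasonal period of 7.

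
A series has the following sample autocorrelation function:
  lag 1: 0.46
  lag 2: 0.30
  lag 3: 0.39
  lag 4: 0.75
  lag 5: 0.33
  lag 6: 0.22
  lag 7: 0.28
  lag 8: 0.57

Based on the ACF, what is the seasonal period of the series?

The largest autocorrelation is r_4 = 0.75, with a weaker echo at lag 8 (0.57); the remaining lags stay at or below 0.46. The elevated value at lag 1 (0.46), dropping to 0.30 at lag 2, reflects decaying short-term dependence rather than seasonality.
The dominant spike at lag 4 indicates a seasonal period of 4.

4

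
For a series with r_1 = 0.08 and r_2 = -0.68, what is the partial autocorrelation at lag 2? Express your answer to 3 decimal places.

-0.691

φ_{22} = (r_2 − r_1²) / (1 − r_1²)
r_1² = (0.08)² = 0.0064
Numerator = -0.68 − 0.0064 = -0.6864; denominator = 1 − 0.0064 = 0.9936
φ_{22} = -0.6864 / 0.9936 = -0.691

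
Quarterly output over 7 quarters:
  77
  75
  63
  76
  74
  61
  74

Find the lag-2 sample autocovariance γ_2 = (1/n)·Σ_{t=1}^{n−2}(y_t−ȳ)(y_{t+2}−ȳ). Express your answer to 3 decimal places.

Mean ȳ = (77 + 75 + 63 + 76 + 74 + 61 + 74)/7 = 71.4286
Σ_{t=1}^{5}(y_t−ȳ)(y_{t+2}−ȳ) = -93.3673
γ_2 = -93.3673 / 7 = -13.338

-13.338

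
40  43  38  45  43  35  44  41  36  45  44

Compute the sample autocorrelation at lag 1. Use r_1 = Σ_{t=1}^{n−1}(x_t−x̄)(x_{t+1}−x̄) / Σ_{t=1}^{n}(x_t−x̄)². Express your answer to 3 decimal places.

-0.393

Mean x̄ = (40 + 43 + 38 + 45 + 43 + 35 + 44 + 41 + 36 + 45 + 44)/11 = 41.2727
Numerator Σ_{t=1}^{10}(x_t−x̄)(x_{t+1}−x̄) = -50.3471
Denominator Σ(x_t−x̄)² = 128.1818
r_1 = -50.3471 / 128.1818 = -0.393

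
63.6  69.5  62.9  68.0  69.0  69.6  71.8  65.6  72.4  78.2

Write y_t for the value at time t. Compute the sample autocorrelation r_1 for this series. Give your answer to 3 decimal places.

Mean ȳ = (63.6 + 69.5 + 62.9 + 68.0 + 69.0 + 69.6 + 71.8 + 65.6 + 72.4 + 78.2)/10 = 69.0600
Numerator Σ_{t=1}^{9}(y_t−ȳ)(y_{t+1}−ȳ) = 12.4184
Denominator Σ(y_t−ȳ)² = 183.5440
r_1 = 12.4184 / 183.5440 = 0.068

0.068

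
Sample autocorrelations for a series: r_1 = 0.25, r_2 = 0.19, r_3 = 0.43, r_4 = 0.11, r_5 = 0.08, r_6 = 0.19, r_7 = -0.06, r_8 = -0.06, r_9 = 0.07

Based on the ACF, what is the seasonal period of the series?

The largest autocorrelation is r_3 = 0.43; the remaining lags stay at or below 0.25. The elevated value at lag 1 (0.25), dropping to 0.19 at lag 2, reflects decaying short-term dependence rather than seasonality.
The dominant spike at lag 3 indicates a seasonal period of 3.

3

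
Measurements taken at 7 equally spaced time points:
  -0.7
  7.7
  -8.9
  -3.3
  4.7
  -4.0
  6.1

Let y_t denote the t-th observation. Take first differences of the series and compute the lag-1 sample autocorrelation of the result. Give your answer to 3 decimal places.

First differences Δy: 8.4, -16.6, 5.6, 8.0, -8.7, 10.1
Mean of differences = 1.1333
Numerator Σ(Δy_t−Δȳ)(Δy_{t+1}−Δȳ) = -333.0944
Denominator Σ(Δy_t−Δȳ)² = 611.4733
r_1(Δy) = -333.0944 / 611.4733 = -0.545

-0.545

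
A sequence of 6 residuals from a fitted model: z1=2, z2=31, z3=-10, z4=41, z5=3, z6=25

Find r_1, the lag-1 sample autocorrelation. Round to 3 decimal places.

-0.859

Mean z̄ = (2 + 31 − 10 + 41 + 3 + 25)/6 = 15.3333
Deviations from mean: -13.3333, 15.6667, -25.3333, 25.6667, -12.3333, 9.6667
Numerator Σ_{t=1}^{5}(z_t−z̄)(z_{t+1}−z̄) = -1691.7778
Denominator Σ(z_t−z̄)² = 1969.3333
r_1 = -1691.7778 / 1969.3333 = -0.859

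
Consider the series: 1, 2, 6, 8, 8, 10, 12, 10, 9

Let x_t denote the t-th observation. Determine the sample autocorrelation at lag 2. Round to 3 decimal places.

Mean x̄ = (1 + 2 + 6 + 8 + 8 + 10 + 12 + 10 + 9)/9 = 7.3333
Numerator Σ_{t=1}^{7}(x_t−x̄)(x_{t+2}−x̄) = 23.7778
Denominator Σ(x_t−x̄)² = 110.0000
r_2 = 23.7778 / 110.0000 = 0.216

0.216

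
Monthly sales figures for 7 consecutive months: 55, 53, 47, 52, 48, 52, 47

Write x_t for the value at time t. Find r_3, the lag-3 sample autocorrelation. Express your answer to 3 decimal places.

-0.164

Mean x̄ = (55 + 53 + 47 + 52 + 48 + 52 + 47)/7 = 50.5714
Numerator Σ_{t=1}^{4}(x_t−x̄)(x_{t+3}−x̄) = -10.1224
Denominator Σ(x_t−x̄)² = 61.7143
r_3 = -10.1224 / 61.7143 = -0.164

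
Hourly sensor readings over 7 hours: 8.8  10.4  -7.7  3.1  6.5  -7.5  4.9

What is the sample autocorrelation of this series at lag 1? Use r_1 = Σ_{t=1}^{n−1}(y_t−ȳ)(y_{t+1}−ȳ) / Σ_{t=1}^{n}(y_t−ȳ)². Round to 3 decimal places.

-0.297

Mean ȳ = (8.8 + 10.4 − 7.7 + 3.1 + 6.5 − 7.5 + 4.9)/7 = 2.6429
Numerator Σ_{t=1}^{6}(y_t−ȳ)(y_{t+1}−ȳ) = -97.4504
Denominator Σ(y_t−ȳ)² = 328.1171
r_1 = -97.4504 / 328.1171 = -0.297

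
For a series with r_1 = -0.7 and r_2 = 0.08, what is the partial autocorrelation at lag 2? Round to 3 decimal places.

-0.804

φ_{22} = (r_2 − r_1²) / (1 − r_1²)
r_1² = (-0.7)² = 0.49
Numerator = 0.08 − 0.4900 = -0.4100; denominator = 1 − 0.4900 = 0.5100
φ_{22} = -0.4100 / 0.5100 = -0.804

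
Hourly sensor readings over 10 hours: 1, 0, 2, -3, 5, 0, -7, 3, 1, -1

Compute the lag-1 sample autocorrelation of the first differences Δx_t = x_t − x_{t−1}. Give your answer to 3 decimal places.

-0.518

First differences Δx: -1, 2, -5, 8, -5, -7, 10, -2, -2
Mean of differences = -0.2222
Numerator Σ(Δx_t−Δx̄)(Δx_{t+1}−Δx̄) = -142.8272
Denominator Σ(Δx_t−Δx̄)² = 275.5556
r_1(Δx) = -142.8272 / 275.5556 = -0.518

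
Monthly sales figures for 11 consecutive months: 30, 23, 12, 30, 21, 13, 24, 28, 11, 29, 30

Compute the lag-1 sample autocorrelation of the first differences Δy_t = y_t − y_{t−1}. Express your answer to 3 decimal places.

First differences Δy: -7, -11, 18, -9, -8, 11, 4, -17, 18, 1
Mean of differences = 0.0000
Numerator Σ(Δy_t−Δȳ)(Δy_{t+1}−Δȳ) = -611.0000
Denominator Σ(Δy_t−Δȳ)² = 1390.0000
r_1(Δy) = -611.0000 / 1390.0000 = -0.440

-0.440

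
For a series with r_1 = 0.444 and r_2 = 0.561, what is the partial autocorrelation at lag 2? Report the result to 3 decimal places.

φ_{22} = (r_2 − r_1²) / (1 − r_1²)
r_1² = (0.444)² = 0.197136
Numerator = 0.561 − 0.1971 = 0.3639; denominator = 1 − 0.1971 = 0.8029
φ_{22} = 0.3639 / 0.8029 = 0.453

0.453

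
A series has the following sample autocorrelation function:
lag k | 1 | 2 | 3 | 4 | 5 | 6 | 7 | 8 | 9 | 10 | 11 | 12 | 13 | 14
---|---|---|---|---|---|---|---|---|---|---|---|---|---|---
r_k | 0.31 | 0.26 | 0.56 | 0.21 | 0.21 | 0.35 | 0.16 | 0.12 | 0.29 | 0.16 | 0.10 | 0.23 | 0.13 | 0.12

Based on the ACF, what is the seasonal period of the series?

3

The largest autocorrelation is r_3 = 0.56, with a weaker echo at lag 6 (0.35); the remaining lags stay at or below 0.31. The elevated value at lag 1 (0.31), dropping to 0.26 at lag 2, reflects decaying short-term dependence rather than seasonality.
The dominant spike at lag 3 indicates a seasonal period of 3.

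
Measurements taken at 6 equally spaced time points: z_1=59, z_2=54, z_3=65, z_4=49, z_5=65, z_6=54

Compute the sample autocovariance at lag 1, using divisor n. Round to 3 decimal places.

-30.963

Mean z̄ = (59 + 54 + 65 + 49 + 65 + 54)/6 = 57.6667
Deviations: 1.3333, -3.6667, 7.3333, -8.6667, 7.3333, -3.6667
Σ_{t=1}^{5}(z_t−z̄)(z_{t+1}−z̄) = -185.7778
γ_1 = -185.7778 / 6 = -30.963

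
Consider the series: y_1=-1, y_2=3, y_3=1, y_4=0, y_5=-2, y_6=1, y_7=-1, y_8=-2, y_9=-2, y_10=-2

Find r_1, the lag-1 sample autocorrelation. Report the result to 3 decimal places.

0.217

Mean ȳ = (-1 + 3 + 1 + 0 − 2 + 1 − 1 − 2 − 2 − 2)/10 = -0.5000
Numerator Σ_{t=1}^{9}(y_t−ȳ)(y_{t+1}−ȳ) = 5.7500
Denominator Σ(y_t−ȳ)² = 26.5000
r_1 = 5.7500 / 26.5000 = 0.217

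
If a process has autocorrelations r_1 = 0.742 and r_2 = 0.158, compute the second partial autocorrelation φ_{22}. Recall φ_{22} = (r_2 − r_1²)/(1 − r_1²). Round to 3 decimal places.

φ_{22} = (r_2 − r_1²) / (1 − r_1²)
r_1² = (0.742)² = 0.550564
Numerator = 0.158 − 0.5506 = -0.3926; denominator = 1 − 0.5506 = 0.4494
φ_{22} = -0.3926 / 0.4494 = -0.873

-0.873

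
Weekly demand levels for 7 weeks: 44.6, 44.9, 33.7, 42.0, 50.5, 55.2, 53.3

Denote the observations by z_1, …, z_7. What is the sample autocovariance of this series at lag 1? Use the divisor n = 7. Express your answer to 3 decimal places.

22.271

Mean z̄ = (44.6 + 44.9 + 33.7 + 42.0 + 50.5 + 55.2 + 53.3)/7 = 46.3143
Σ_{t=1}^{6}(z_t−z̄)(z_{t+1}−z̄) = 155.8941
γ_1 = 155.8941 / 7 = 22.271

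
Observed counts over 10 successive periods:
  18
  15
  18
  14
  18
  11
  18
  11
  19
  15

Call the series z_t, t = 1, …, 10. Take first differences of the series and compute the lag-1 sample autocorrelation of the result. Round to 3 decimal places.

-0.905

First differences Δz: -3, 3, -4, 4, -7, 7, -7, 8, -4
Mean of differences = -0.3333
Numerator Σ(Δz_t−Δz̄)(Δz_{t+1}−Δz̄) = -249.7778
Denominator Σ(Δz_t−Δz̄)² = 276.0000
r_1(Δz) = -249.7778 / 276.0000 = -0.905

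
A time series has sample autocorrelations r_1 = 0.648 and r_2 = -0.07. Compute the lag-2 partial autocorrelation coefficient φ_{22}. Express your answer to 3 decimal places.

φ_{22} = (r_2 − r_1²) / (1 − r_1²)
r_1² = (0.648)² = 0.419904
Numerator = -0.07 − 0.4199 = -0.4899; denominator = 1 − 0.4199 = 0.5801
φ_{22} = -0.4899 / 0.5801 = -0.845

-0.845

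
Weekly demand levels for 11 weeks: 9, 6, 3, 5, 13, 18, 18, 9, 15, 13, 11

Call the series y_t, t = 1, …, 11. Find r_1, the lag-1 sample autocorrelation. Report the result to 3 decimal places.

Mean ȳ = (9 + 6 + 3 + 5 + 13 + 18 + 18 + 9 + 15 + 13 + 11)/11 = 10.9091
Numerator Σ_{t=1}^{10}(y_t−ȳ)(y_{t+1}−ȳ) = 135.0826
Denominator Σ(y_t−ȳ)² = 254.9091
r_1 = 135.0826 / 254.9091 = 0.530

0.530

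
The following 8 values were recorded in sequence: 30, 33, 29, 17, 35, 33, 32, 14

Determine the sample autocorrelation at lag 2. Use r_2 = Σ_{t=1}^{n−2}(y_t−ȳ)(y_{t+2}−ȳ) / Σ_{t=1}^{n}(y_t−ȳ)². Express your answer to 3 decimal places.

Mean ȳ = (30 + 33 + 29 + 17 + 35 + 33 + 32 + 14)/8 = 27.8750
Deviations from mean: 2.1250, 5.1250, 1.1250, -10.8750, 7.1250, 5.1250, 4.1250, -13.8750
Σ(y_t−ȳ)(y_{t+2}−ȳ) = (2.3906) + (-55.7344) + (8.0156) + (-55.7344) + (29.3906) + (-71.1094) = -142.7813
Denominator Σ(y_t−ȳ)² = 436.8750
r_2 = -142.7813 / 436.8750 = -0.327

-0.327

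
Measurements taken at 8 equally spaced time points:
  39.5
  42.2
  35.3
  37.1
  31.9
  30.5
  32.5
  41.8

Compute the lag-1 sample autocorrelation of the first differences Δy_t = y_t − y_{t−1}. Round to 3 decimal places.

-0.081

First differences Δy: 2.7, -6.9, 1.8, -5.2, -1.4, 2.0, 9.3
Mean of differences = 0.3286
Numerator Σ(Δy_t−Δȳ)(Δy_{t+1}−Δȳ) = -14.2508
Denominator Σ(Δy_t−Δȳ)² = 176.8743
r_1(Δy) = -14.2508 / 176.8743 = -0.081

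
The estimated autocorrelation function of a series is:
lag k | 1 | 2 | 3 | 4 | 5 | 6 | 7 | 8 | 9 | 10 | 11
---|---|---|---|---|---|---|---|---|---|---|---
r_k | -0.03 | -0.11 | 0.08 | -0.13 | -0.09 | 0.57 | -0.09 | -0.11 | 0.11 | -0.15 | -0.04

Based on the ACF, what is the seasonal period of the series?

The largest autocorrelation is r_6 = 0.57; the remaining lags stay at or below 0.11.
The dominant spike at lag 6 indicates a seasonal period of 6.

6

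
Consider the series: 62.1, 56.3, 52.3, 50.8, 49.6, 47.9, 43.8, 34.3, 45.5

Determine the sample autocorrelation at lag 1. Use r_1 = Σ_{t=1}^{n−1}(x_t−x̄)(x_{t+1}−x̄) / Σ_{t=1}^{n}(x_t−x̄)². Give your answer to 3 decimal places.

0.527

Mean x̄ = (62.1 + 56.3 + 52.3 + 50.8 + 49.6 + 47.9 + 43.8 + 34.3 + 45.5)/9 = 49.1778
Numerator Σ_{t=1}^{8}(x_t−x̄)(x_{t+1}−x̄) = 261.0806
Denominator Σ(x_t−x̄)² = 495.6956
r_1 = 261.0806 / 495.6956 = 0.527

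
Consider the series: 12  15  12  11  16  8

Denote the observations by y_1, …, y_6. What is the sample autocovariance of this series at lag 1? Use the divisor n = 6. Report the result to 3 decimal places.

-3.685

Mean ȳ = (12 + 15 + 12 + 11 + 16 + 8)/6 = 12.3333
Σ_{t=1}^{5}(y_t−ȳ)(y_{t+1}−ȳ) = -22.1111
γ_1 = -22.1111 / 6 = -3.685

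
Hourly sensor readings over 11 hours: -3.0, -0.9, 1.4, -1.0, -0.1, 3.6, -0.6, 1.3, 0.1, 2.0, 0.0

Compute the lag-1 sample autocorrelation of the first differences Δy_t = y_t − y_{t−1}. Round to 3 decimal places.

First differences Δy: 2.1, 2.3, -2.4, 0.9, 3.7, -4.2, 1.9, -1.2, 1.9, -2.0
Mean of differences = 0.3000
Numerator Σ(Δy_t−Δȳ)(Δy_{t+1}−Δȳ) = -32.3600
Denominator Σ(Δy_t−Δȳ)² = 59.3600
r_1(Δy) = -32.3600 / 59.3600 = -0.545

-0.545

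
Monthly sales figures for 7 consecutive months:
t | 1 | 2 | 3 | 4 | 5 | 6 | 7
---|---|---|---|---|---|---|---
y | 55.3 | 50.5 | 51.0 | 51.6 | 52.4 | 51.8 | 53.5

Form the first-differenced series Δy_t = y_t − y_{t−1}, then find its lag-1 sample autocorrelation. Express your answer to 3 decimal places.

First differences Δy: -4.8, 0.5, 0.6, 0.8, -0.6, 1.7
Mean of differences = -0.3000
Numerator Σ(Δy_t−Δȳ)(Δy_{t+1}−Δȳ) = -2.8200
Denominator Σ(Δy_t−Δȳ)² = 27.0000
r_1(Δy) = -2.8200 / 27.0000 = -0.104

-0.104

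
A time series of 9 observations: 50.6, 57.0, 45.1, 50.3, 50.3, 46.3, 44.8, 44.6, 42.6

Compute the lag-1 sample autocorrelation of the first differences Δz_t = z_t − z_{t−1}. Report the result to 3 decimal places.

First differences Δz: 6.4, -11.9, 5.2, 0.0, -4.0, -1.5, -0.2, -2.0
Mean of differences = -1.0000
Numerator Σ(Δz_t−Δz̄)(Δz_{t+1}−Δz̄) = -144.7400
Denominator Σ(Δz_t−Δz̄)² = 223.9000
r_1(Δz) = -144.7400 / 223.9000 = -0.646

-0.646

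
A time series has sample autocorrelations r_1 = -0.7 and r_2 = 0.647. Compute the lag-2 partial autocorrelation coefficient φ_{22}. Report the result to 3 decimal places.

0.308

φ_{22} = (r_2 − r_1²) / (1 − r_1²)
r_1² = (-0.7)² = 0.49
Numerator = 0.647 − 0.4900 = 0.1570; denominator = 1 − 0.4900 = 0.5100
φ_{22} = 0.1570 / 0.5100 = 0.308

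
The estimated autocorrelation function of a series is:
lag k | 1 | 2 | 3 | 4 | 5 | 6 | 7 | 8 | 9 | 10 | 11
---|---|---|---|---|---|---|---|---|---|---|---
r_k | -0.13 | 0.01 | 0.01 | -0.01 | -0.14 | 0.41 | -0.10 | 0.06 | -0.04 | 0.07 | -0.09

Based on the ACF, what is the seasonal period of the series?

The largest autocorrelation is r_6 = 0.41; the remaining lags stay at or below 0.07.
The dominant spike at lag 6 indicates a seasonal period of 6.

6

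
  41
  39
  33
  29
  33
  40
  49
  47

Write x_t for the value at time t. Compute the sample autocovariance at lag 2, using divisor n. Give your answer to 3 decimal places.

-5.082

Mean x̄ = (41 + 39 + 33 + 29 + 33 + 40 + 49 + 47)/8 = 38.8750
Deviations: 2.1250, 0.1250, -5.8750, -9.8750, -5.8750, 1.1250, 10.1250, 8.1250
Σ_{t=1}^{6}(x_t−x̄)(x_{t+2}−x̄) = -40.6563
γ_2 = -40.6563 / 8 = -5.082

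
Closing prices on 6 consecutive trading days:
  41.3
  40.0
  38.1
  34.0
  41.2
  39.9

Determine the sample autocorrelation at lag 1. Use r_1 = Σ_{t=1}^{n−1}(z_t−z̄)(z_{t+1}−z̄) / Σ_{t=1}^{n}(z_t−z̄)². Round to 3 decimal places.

Mean z̄ = (41.3 + 40.0 + 38.1 + 34.0 + 41.2 + 39.9)/6 = 39.0833
Deviations from mean: 2.2167, 0.9167, -0.9833, -5.0833, 2.1167, 0.8167
Σ(z_t−z̄)(z_{t+1}−z̄) = (2.0319) + (-0.9014) + (4.9986) + (-10.7597) + (1.7286) = -2.9019
Denominator Σ(z_t−z̄)² = 37.7083
r_1 = -2.9019 / 37.7083 = -0.077

-0.077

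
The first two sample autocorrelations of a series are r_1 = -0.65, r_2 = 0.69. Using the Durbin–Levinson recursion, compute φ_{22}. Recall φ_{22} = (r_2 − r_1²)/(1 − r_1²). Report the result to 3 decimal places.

0.463

φ_{22} = (r_2 − r_1²) / (1 − r_1²)
r_1² = (-0.65)² = 0.4225
Numerator = 0.69 − 0.4225 = 0.2675; denominator = 1 − 0.4225 = 0.5775
φ_{22} = 0.2675 / 0.5775 = 0.463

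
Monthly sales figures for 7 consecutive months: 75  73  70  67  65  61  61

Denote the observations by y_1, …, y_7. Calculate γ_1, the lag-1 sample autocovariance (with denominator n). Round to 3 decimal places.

Mean ȳ = (75 + 73 + 70 + 67 + 65 + 61 + 61)/7 = 67.4286
Σ_{t=1}^{6}(y_t−ȳ)(y_{t+1}−ȳ) = 113.3878
γ_1 = 113.3878 / 7 = 16.198

16.198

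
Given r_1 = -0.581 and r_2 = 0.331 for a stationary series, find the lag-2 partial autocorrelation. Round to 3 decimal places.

φ_{22} = (r_2 − r_1²) / (1 − r_1²)
r_1² = (-0.581)² = 0.337561
Numerator = 0.331 − 0.3376 = -0.0066; denominator = 1 − 0.3376 = 0.6624
φ_{22} = -0.0066 / 0.6624 = -0.010

-0.010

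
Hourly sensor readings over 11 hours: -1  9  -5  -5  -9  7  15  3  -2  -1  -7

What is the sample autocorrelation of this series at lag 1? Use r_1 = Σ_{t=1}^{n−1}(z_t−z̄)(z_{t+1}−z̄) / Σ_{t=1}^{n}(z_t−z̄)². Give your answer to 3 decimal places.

0.185

Mean z̄ = (-1 + 9 − 5 − 5 − 9 + 7 + 15 + 3 − 2 − 1 − 7)/11 = 0.3636
Numerator Σ_{t=1}^{10}(z_t−z̄)(z_{t+1}−z̄) = 101.5041
Denominator Σ(z_t−z̄)² = 548.5455
r_1 = 101.5041 / 548.5455 = 0.185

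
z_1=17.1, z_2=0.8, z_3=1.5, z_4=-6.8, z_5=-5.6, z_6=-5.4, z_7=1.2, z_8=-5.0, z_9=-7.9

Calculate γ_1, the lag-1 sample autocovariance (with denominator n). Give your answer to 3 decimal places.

Mean z̄ = (17.1 + 0.8 + 1.5 − 6.8 − 5.6 − 5.4 + 1.2 − 5.0 − 7.9)/9 = -1.1222
Σ_{t=1}^{8}(z_t−z̄)(z_{t+1}−z̄) = 77.1017
γ_1 = 77.1017 / 9 = 8.567

8.567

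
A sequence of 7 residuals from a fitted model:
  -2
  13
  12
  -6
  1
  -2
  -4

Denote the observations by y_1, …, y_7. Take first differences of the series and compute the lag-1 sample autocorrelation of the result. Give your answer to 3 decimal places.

-0.234

First differences Δy: 15, -1, -18, 7, -3, -2
Mean of differences = -0.3333
Numerator Σ(Δy_t−Δȳ)(Δy_{t+1}−Δȳ) = -143.1111
Denominator Σ(Δy_t−Δȳ)² = 611.3333
r_1(Δy) = -143.1111 / 611.3333 = -0.234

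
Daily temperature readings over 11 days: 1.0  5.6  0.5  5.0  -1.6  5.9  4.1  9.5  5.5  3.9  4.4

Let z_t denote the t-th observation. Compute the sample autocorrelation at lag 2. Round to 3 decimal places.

Mean z̄ = (1.0 + 5.6 + 0.5 + 5.0 − 1.6 + 5.9 + 4.1 + 9.5 + 5.5 + 3.9 + 4.4)/11 = 3.9818
Numerator Σ_{t=1}^{9}(z_t−z̄)(z_{t+2}−z̄) = 43.7057
Denominator Σ(z_t−z̄)² = 92.4564
r_2 = 43.7057 / 92.4564 = 0.473

0.473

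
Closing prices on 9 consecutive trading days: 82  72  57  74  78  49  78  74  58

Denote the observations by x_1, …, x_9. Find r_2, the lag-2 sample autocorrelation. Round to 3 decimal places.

-0.442

Mean x̄ = (82 + 72 + 57 + 74 + 78 + 49 + 78 + 74 + 58)/9 = 69.1111
Σ(x_t−x̄)(x_{t+2}−x̄) = (-156.0988) + (14.1235) + (-107.6543) + (-98.3210) + (79.0123) + (-98.3210) + (-98.7654) = -466.0247
Denominator Σ(x_t−x̄)² = 1054.8889
r_2 = -466.0247 / 1054.8889 = -0.442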